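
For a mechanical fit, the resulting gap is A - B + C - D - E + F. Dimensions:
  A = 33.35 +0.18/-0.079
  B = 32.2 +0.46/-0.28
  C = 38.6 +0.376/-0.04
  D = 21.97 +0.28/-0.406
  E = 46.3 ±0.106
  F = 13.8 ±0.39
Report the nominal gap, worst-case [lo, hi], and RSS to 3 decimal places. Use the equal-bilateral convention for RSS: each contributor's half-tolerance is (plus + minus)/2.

nominal=-14.720 wc=[-16.075,-12.982] rss=0.691

Stack each dimension's contribution:
  +A: nom +33.350 → Σnom=33.350; wc +0.180/-0.079 → slack +0.180/-0.079; half-tol=0.130, Σhalf²=0.016770
  -B: nom -32.200 → Σnom=1.150; wc +0.280/-0.460 → slack +0.460/-0.539; half-tol=0.370, Σhalf²=0.153670
  +C: nom +38.600 → Σnom=39.750; wc +0.376/-0.040 → slack +0.836/-0.579; half-tol=0.208, Σhalf²=0.196934
  -D: nom -21.970 → Σnom=17.780; wc +0.406/-0.280 → slack +1.242/-0.859; half-tol=0.343, Σhalf²=0.314583
  -E: nom -46.300 → Σnom=-28.520; wc +0.106/-0.106 → slack +1.348/-0.965; half-tol=0.106, Σhalf²=0.325819
  +F: nom +13.800 → Σnom=-14.720; wc +0.390/-0.390 → slack +1.738/-1.355; half-tol=0.390, Σhalf²=0.477919
Nominal = -14.720. Worst-case = [-14.720 - 1.355, -14.720 + 1.738] = [-16.075, -12.982]. RSS = √0.477919 = 0.691.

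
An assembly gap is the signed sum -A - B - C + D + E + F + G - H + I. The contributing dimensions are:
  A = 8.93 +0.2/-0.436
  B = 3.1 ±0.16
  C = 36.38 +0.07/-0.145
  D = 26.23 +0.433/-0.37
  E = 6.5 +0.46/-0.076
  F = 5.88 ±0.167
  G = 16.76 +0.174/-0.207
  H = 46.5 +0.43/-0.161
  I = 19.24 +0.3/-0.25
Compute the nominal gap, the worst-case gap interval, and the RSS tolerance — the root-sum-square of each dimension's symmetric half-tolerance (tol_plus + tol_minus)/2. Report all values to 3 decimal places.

nominal=-20.300 wc=[-22.230,-17.864] rss=0.774

Stack each dimension's contribution:
  -A: nom -8.930 → Σnom=-8.930; wc +0.436/-0.200 → slack +0.436/-0.200; half-tol=0.318, Σhalf²=0.101124
  -B: nom -3.100 → Σnom=-12.030; wc +0.160/-0.160 → slack +0.596/-0.360; half-tol=0.160, Σhalf²=0.126724
  -C: nom -36.380 → Σnom=-48.410; wc +0.145/-0.070 → slack +0.741/-0.430; half-tol=0.107, Σhalf²=0.138280
  +D: nom +26.230 → Σnom=-22.180; wc +0.433/-0.370 → slack +1.174/-0.800; half-tol=0.401, Σhalf²=0.299482
  +E: nom +6.500 → Σnom=-15.680; wc +0.460/-0.076 → slack +1.634/-0.876; half-tol=0.268, Σhalf²=0.371306
  +F: nom +5.880 → Σnom=-9.800; wc +0.167/-0.167 → slack +1.801/-1.043; half-tol=0.167, Σhalf²=0.399195
  +G: nom +16.760 → Σnom=6.960; wc +0.174/-0.207 → slack +1.975/-1.250; half-tol=0.191, Σhalf²=0.435486
  -H: nom -46.500 → Σnom=-39.540; wc +0.161/-0.430 → slack +2.136/-1.680; half-tol=0.295, Σhalf²=0.522806
  +I: nom +19.240 → Σnom=-20.300; wc +0.300/-0.250 → slack +2.436/-1.930; half-tol=0.275, Σhalf²=0.598431
Nominal = -20.300. Worst-case = [-20.300 - 1.930, -20.300 + 2.436] = [-22.230, -17.864]. RSS = √0.598431 = 0.774.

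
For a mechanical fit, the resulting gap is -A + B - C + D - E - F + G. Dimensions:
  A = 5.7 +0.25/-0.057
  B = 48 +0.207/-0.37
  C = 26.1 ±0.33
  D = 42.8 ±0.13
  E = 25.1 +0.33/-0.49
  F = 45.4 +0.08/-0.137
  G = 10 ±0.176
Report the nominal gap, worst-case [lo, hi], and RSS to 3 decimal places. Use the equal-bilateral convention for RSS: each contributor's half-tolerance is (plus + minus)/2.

Stack each dimension's contribution:
  -A: nom -5.700 → Σnom=-5.700; wc +0.057/-0.250 → slack +0.057/-0.250; half-tol=0.153, Σhalf²=0.023562
  +B: nom +48.000 → Σnom=42.300; wc +0.207/-0.370 → slack +0.264/-0.620; half-tol=0.288, Σhalf²=0.106794
  -C: nom -26.100 → Σnom=16.200; wc +0.330/-0.330 → slack +0.594/-0.950; half-tol=0.330, Σhalf²=0.215695
  +D: nom +42.800 → Σnom=59.000; wc +0.130/-0.130 → slack +0.724/-1.080; half-tol=0.130, Σhalf²=0.232595
  -E: nom -25.100 → Σnom=33.900; wc +0.490/-0.330 → slack +1.214/-1.410; half-tol=0.410, Σhalf²=0.400695
  -F: nom -45.400 → Σnom=-11.500; wc +0.137/-0.080 → slack +1.351/-1.490; half-tol=0.109, Σhalf²=0.412467
  +G: nom +10.000 → Σnom=-1.500; wc +0.176/-0.176 → slack +1.527/-1.666; half-tol=0.176, Σhalf²=0.443443
Nominal = -1.500. Worst-case = [-1.500 - 1.666, -1.500 + 1.527] = [-3.166, 0.027]. RSS = √0.443443 = 0.666.

nominal=-1.500 wc=[-3.166,0.027] rss=0.666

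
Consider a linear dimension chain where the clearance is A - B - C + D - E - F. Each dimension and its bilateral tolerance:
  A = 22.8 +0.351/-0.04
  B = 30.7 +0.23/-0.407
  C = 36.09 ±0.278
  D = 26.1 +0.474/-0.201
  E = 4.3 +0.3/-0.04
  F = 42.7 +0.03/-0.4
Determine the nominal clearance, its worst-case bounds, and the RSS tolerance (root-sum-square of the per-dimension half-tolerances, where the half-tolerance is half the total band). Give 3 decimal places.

Stack each dimension's contribution:
  +A: nom +22.800 → Σnom=22.800; wc +0.351/-0.040 → slack +0.351/-0.040; half-tol=0.195, Σhalf²=0.038220
  -B: nom -30.700 → Σnom=-7.900; wc +0.407/-0.230 → slack +0.758/-0.270; half-tol=0.319, Σhalf²=0.139662
  -C: nom -36.090 → Σnom=-43.990; wc +0.278/-0.278 → slack +1.036/-0.548; half-tol=0.278, Σhalf²=0.216947
  +D: nom +26.100 → Σnom=-17.890; wc +0.474/-0.201 → slack +1.510/-0.749; half-tol=0.338, Σhalf²=0.330853
  -E: nom -4.300 → Σnom=-22.190; wc +0.040/-0.300 → slack +1.550/-1.049; half-tol=0.170, Σhalf²=0.359753
  -F: nom -42.700 → Σnom=-64.890; wc +0.400/-0.030 → slack +1.950/-1.079; half-tol=0.215, Σhalf²=0.405978
Nominal = -64.890. Worst-case = [-64.890 - 1.079, -64.890 + 1.950] = [-65.969, -62.940]. RSS = √0.405978 = 0.637.

nominal=-64.890 wc=[-65.969,-62.940] rss=0.637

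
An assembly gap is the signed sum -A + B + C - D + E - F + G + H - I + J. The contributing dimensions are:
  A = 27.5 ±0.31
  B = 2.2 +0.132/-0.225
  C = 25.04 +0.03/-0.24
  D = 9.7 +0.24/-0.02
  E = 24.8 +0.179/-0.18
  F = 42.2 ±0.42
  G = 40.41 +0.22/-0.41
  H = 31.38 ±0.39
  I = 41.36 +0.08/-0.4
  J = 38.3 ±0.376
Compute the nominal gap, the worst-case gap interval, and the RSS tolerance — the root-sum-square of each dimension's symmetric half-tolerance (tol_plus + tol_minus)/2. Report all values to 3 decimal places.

Stack each dimension's contribution:
  -A: nom -27.500 → Σnom=-27.500; wc +0.310/-0.310 → slack +0.310/-0.310; half-tol=0.310, Σhalf²=0.096100
  +B: nom +2.200 → Σnom=-25.300; wc +0.132/-0.225 → slack +0.442/-0.535; half-tol=0.178, Σhalf²=0.127962
  +C: nom +25.040 → Σnom=-0.260; wc +0.030/-0.240 → slack +0.472/-0.775; half-tol=0.135, Σhalf²=0.146187
  -D: nom -9.700 → Σnom=-9.960; wc +0.020/-0.240 → slack +0.492/-1.015; half-tol=0.130, Σhalf²=0.163087
  +E: nom +24.800 → Σnom=14.840; wc +0.179/-0.180 → slack +0.671/-1.195; half-tol=0.179, Σhalf²=0.195307
  -F: nom -42.200 → Σnom=-27.360; wc +0.420/-0.420 → slack +1.091/-1.615; half-tol=0.420, Σhalf²=0.371707
  +G: nom +40.410 → Σnom=13.050; wc +0.220/-0.410 → slack +1.311/-2.025; half-tol=0.315, Σhalf²=0.470932
  +H: nom +31.380 → Σnom=44.430; wc +0.390/-0.390 → slack +1.701/-2.415; half-tol=0.390, Σhalf²=0.623032
  -I: nom -41.360 → Σnom=3.070; wc +0.400/-0.080 → slack +2.101/-2.495; half-tol=0.240, Σhalf²=0.680632
  +J: nom +38.300 → Σnom=41.370; wc +0.376/-0.376 → slack +2.477/-2.871; half-tol=0.376, Σhalf²=0.822008
Nominal = 41.370. Worst-case = [41.370 - 2.871, 41.370 + 2.477] = [38.499, 43.847]. RSS = √0.822008 = 0.907.

nominal=41.370 wc=[38.499,43.847] rss=0.907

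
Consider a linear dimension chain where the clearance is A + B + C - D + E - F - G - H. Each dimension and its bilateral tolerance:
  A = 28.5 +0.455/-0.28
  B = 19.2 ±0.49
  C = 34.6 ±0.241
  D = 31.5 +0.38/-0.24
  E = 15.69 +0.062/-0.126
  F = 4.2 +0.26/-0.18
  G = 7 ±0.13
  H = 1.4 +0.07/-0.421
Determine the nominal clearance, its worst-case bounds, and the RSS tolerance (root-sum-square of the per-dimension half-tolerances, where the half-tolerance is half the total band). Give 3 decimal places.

Stack each dimension's contribution:
  +A: nom +28.500 → Σnom=28.500; wc +0.455/-0.280 → slack +0.455/-0.280; half-tol=0.368, Σhalf²=0.135056
  +B: nom +19.200 → Σnom=47.700; wc +0.490/-0.490 → slack +0.945/-0.770; half-tol=0.490, Σhalf²=0.375156
  +C: nom +34.600 → Σnom=82.300; wc +0.241/-0.241 → slack +1.186/-1.011; half-tol=0.241, Σhalf²=0.433237
  -D: nom -31.500 → Σnom=50.800; wc +0.240/-0.380 → slack +1.426/-1.391; half-tol=0.310, Σhalf²=0.529337
  +E: nom +15.690 → Σnom=66.490; wc +0.062/-0.126 → slack +1.488/-1.517; half-tol=0.094, Σhalf²=0.538173
  -F: nom -4.200 → Σnom=62.290; wc +0.180/-0.260 → slack +1.668/-1.777; half-tol=0.220, Σhalf²=0.586573
  -G: nom -7.000 → Σnom=55.290; wc +0.130/-0.130 → slack +1.798/-1.907; half-tol=0.130, Σhalf²=0.603473
  -H: nom -1.400 → Σnom=53.890; wc +0.421/-0.070 → slack +2.219/-1.977; half-tol=0.245, Σhalf²=0.663743
Nominal = 53.890. Worst-case = [53.890 - 1.977, 53.890 + 2.219] = [51.913, 56.109]. RSS = √0.663743 = 0.815.

nominal=53.890 wc=[51.913,56.109] rss=0.815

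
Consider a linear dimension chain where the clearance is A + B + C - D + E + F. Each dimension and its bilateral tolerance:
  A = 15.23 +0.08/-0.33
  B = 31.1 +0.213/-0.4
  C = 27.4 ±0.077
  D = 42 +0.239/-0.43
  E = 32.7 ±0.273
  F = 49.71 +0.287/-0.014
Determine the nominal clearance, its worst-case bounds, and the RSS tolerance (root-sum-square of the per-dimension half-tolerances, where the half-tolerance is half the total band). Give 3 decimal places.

Stack each dimension's contribution:
  +A: nom +15.230 → Σnom=15.230; wc +0.080/-0.330 → slack +0.080/-0.330; half-tol=0.205, Σhalf²=0.042025
  +B: nom +31.100 → Σnom=46.330; wc +0.213/-0.400 → slack +0.293/-0.730; half-tol=0.306, Σhalf²=0.135967
  +C: nom +27.400 → Σnom=73.730; wc +0.077/-0.077 → slack +0.370/-0.807; half-tol=0.077, Σhalf²=0.141896
  -D: nom -42.000 → Σnom=31.730; wc +0.430/-0.239 → slack +0.800/-1.046; half-tol=0.335, Σhalf²=0.253786
  +E: nom +32.700 → Σnom=64.430; wc +0.273/-0.273 → slack +1.073/-1.319; half-tol=0.273, Σhalf²=0.328315
  +F: nom +49.710 → Σnom=114.140; wc +0.287/-0.014 → slack +1.360/-1.333; half-tol=0.150, Σhalf²=0.350966
Nominal = 114.140. Worst-case = [114.140 - 1.333, 114.140 + 1.360] = [112.807, 115.500]. RSS = √0.350966 = 0.592.

nominal=114.140 wc=[112.807,115.500] rss=0.592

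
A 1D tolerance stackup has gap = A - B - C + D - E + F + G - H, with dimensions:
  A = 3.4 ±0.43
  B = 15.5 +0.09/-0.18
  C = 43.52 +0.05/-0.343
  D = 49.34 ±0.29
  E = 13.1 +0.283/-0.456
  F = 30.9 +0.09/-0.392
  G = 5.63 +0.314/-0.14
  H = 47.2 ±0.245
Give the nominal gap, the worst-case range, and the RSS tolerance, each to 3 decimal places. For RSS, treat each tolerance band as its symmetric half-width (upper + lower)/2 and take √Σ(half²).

nominal=-30.050 wc=[-31.970,-27.702] rss=0.795

Stack each dimension's contribution:
  +A: nom +3.400 → Σnom=3.400; wc +0.430/-0.430 → slack +0.430/-0.430; half-tol=0.430, Σhalf²=0.184900
  -B: nom -15.500 → Σnom=-12.100; wc +0.180/-0.090 → slack +0.610/-0.520; half-tol=0.135, Σhalf²=0.203125
  -C: nom -43.520 → Σnom=-55.620; wc +0.343/-0.050 → slack +0.953/-0.570; half-tol=0.197, Σhalf²=0.241737
  +D: nom +49.340 → Σnom=-6.280; wc +0.290/-0.290 → slack +1.243/-0.860; half-tol=0.290, Σhalf²=0.325837
  -E: nom -13.100 → Σnom=-19.380; wc +0.456/-0.283 → slack +1.699/-1.143; half-tol=0.369, Σhalf²=0.462367
  +F: nom +30.900 → Σnom=11.520; wc +0.090/-0.392 → slack +1.789/-1.535; half-tol=0.241, Σhalf²=0.520448
  +G: nom +5.630 → Σnom=17.150; wc +0.314/-0.140 → slack +2.103/-1.675; half-tol=0.227, Σhalf²=0.571977
  -H: nom -47.200 → Σnom=-30.050; wc +0.245/-0.245 → slack +2.348/-1.920; half-tol=0.245, Σhalf²=0.632002
Nominal = -30.050. Worst-case = [-30.050 - 1.920, -30.050 + 2.348] = [-31.970, -27.702]. RSS = √0.632002 = 0.795.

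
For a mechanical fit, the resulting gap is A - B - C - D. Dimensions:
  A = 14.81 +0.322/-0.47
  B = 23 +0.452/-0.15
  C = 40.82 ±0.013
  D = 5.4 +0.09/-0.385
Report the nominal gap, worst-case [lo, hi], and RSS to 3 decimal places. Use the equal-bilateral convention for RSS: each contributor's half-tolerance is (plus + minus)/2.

Stack each dimension's contribution:
  +A: nom +14.810 → Σnom=14.810; wc +0.322/-0.470 → slack +0.322/-0.470; half-tol=0.396, Σhalf²=0.156816
  -B: nom -23.000 → Σnom=-8.190; wc +0.150/-0.452 → slack +0.472/-0.922; half-tol=0.301, Σhalf²=0.247417
  -C: nom -40.820 → Σnom=-49.010; wc +0.013/-0.013 → slack +0.485/-0.935; half-tol=0.013, Σhalf²=0.247586
  -D: nom -5.400 → Σnom=-54.410; wc +0.385/-0.090 → slack +0.870/-1.025; half-tol=0.237, Σhalf²=0.303992
Nominal = -54.410. Worst-case = [-54.410 - 1.025, -54.410 + 0.870] = [-55.435, -53.540]. RSS = √0.303992 = 0.551.

nominal=-54.410 wc=[-55.435,-53.540] rss=0.551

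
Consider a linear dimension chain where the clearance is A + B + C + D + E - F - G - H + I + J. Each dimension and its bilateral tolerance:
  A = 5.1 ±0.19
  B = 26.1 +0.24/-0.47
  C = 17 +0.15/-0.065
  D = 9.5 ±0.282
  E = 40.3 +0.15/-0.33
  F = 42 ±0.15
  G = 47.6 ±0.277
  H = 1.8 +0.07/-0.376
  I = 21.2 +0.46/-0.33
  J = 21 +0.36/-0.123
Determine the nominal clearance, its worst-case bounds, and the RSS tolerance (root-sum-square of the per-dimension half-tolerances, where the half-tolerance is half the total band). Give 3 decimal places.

nominal=48.800 wc=[46.513,51.435] rss=0.821

Stack each dimension's contribution:
  +A: nom +5.100 → Σnom=5.100; wc +0.190/-0.190 → slack +0.190/-0.190; half-tol=0.190, Σhalf²=0.036100
  +B: nom +26.100 → Σnom=31.200; wc +0.240/-0.470 → slack +0.430/-0.660; half-tol=0.355, Σhalf²=0.162125
  +C: nom +17.000 → Σnom=48.200; wc +0.150/-0.065 → slack +0.580/-0.725; half-tol=0.107, Σhalf²=0.173681
  +D: nom +9.500 → Σnom=57.700; wc +0.282/-0.282 → slack +0.862/-1.007; half-tol=0.282, Σhalf²=0.253205
  +E: nom +40.300 → Σnom=98.000; wc +0.150/-0.330 → slack +1.012/-1.337; half-tol=0.240, Σhalf²=0.310805
  -F: nom -42.000 → Σnom=56.000; wc +0.150/-0.150 → slack +1.162/-1.487; half-tol=0.150, Σhalf²=0.333305
  -G: nom -47.600 → Σnom=8.400; wc +0.277/-0.277 → slack +1.439/-1.764; half-tol=0.277, Σhalf²=0.410034
  -H: nom -1.800 → Σnom=6.600; wc +0.376/-0.070 → slack +1.815/-1.834; half-tol=0.223, Σhalf²=0.459763
  +I: nom +21.200 → Σnom=27.800; wc +0.460/-0.330 → slack +2.275/-2.164; half-tol=0.395, Σhalf²=0.615788
  +J: nom +21.000 → Σnom=48.800; wc +0.360/-0.123 → slack +2.635/-2.287; half-tol=0.241, Σhalf²=0.674111
Nominal = 48.800. Worst-case = [48.800 - 2.287, 48.800 + 2.635] = [46.513, 51.435]. RSS = √0.674111 = 0.821.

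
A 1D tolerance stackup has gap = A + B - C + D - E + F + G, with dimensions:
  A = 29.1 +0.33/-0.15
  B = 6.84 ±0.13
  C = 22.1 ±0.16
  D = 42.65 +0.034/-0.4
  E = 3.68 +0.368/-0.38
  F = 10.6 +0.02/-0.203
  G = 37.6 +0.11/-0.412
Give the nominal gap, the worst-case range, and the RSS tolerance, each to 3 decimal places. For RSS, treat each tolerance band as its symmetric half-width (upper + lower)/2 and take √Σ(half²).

Stack each dimension's contribution:
  +A: nom +29.100 → Σnom=29.100; wc +0.330/-0.150 → slack +0.330/-0.150; half-tol=0.240, Σhalf²=0.057600
  +B: nom +6.840 → Σnom=35.940; wc +0.130/-0.130 → slack +0.460/-0.280; half-tol=0.130, Σhalf²=0.074500
  -C: nom -22.100 → Σnom=13.840; wc +0.160/-0.160 → slack +0.620/-0.440; half-tol=0.160, Σhalf²=0.100100
  +D: nom +42.650 → Σnom=56.490; wc +0.034/-0.400 → slack +0.654/-0.840; half-tol=0.217, Σhalf²=0.147189
  -E: nom -3.680 → Σnom=52.810; wc +0.380/-0.368 → slack +1.034/-1.208; half-tol=0.374, Σhalf²=0.287065
  +F: nom +10.600 → Σnom=63.410; wc +0.020/-0.203 → slack +1.054/-1.411; half-tol=0.112, Σhalf²=0.299497
  +G: nom +37.600 → Σnom=101.010; wc +0.110/-0.412 → slack +1.164/-1.823; half-tol=0.261, Σhalf²=0.367618
Nominal = 101.010. Worst-case = [101.010 - 1.823, 101.010 + 1.164] = [99.187, 102.174]. RSS = √0.367618 = 0.606.

nominal=101.010 wc=[99.187,102.174] rss=0.606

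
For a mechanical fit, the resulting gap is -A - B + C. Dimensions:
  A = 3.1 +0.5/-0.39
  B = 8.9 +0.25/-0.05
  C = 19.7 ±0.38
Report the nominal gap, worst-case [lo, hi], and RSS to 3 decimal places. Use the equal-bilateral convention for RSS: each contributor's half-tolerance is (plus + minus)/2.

Stack each dimension's contribution:
  -A: nom -3.100 → Σnom=-3.100; wc +0.390/-0.500 → slack +0.390/-0.500; half-tol=0.445, Σhalf²=0.198025
  -B: nom -8.900 → Σnom=-12.000; wc +0.050/-0.250 → slack +0.440/-0.750; half-tol=0.150, Σhalf²=0.220525
  +C: nom +19.700 → Σnom=7.700; wc +0.380/-0.380 → slack +0.820/-1.130; half-tol=0.380, Σhalf²=0.364925
Nominal = 7.700. Worst-case = [7.700 - 1.130, 7.700 + 0.820] = [6.570, 8.520]. RSS = √0.364925 = 0.604.

nominal=7.700 wc=[6.570,8.520] rss=0.604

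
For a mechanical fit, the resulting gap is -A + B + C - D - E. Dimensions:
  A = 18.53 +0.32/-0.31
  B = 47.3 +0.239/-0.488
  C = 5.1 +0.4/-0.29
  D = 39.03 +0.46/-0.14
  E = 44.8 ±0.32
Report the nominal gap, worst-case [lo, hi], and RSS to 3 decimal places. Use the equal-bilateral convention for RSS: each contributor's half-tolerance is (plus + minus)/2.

Stack each dimension's contribution:
  -A: nom -18.530 → Σnom=-18.530; wc +0.310/-0.320 → slack +0.310/-0.320; half-tol=0.315, Σhalf²=0.099225
  +B: nom +47.300 → Σnom=28.770; wc +0.239/-0.488 → slack +0.549/-0.808; half-tol=0.363, Σhalf²=0.231357
  +C: nom +5.100 → Σnom=33.870; wc +0.400/-0.290 → slack +0.949/-1.098; half-tol=0.345, Σhalf²=0.350382
  -D: nom -39.030 → Σnom=-5.160; wc +0.140/-0.460 → slack +1.089/-1.558; half-tol=0.300, Σhalf²=0.440382
  -E: nom -44.800 → Σnom=-49.960; wc +0.320/-0.320 → slack +1.409/-1.878; half-tol=0.320, Σhalf²=0.542782
Nominal = -49.960. Worst-case = [-49.960 - 1.878, -49.960 + 1.409] = [-51.838, -48.551]. RSS = √0.542782 = 0.737.

nominal=-49.960 wc=[-51.838,-48.551] rss=0.737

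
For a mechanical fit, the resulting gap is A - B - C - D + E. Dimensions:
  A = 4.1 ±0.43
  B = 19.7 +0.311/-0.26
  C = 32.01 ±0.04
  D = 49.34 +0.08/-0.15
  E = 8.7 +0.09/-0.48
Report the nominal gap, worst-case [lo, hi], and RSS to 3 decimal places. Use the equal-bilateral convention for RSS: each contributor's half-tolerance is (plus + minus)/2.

nominal=-88.250 wc=[-89.591,-87.280] rss=0.602

Stack each dimension's contribution:
  +A: nom +4.100 → Σnom=4.100; wc +0.430/-0.430 → slack +0.430/-0.430; half-tol=0.430, Σhalf²=0.184900
  -B: nom -19.700 → Σnom=-15.600; wc +0.260/-0.311 → slack +0.690/-0.741; half-tol=0.285, Σhalf²=0.266410
  -C: nom -32.010 → Σnom=-47.610; wc +0.040/-0.040 → slack +0.730/-0.781; half-tol=0.040, Σhalf²=0.268010
  -D: nom -49.340 → Σnom=-96.950; wc +0.150/-0.080 → slack +0.880/-0.861; half-tol=0.115, Σhalf²=0.281235
  +E: nom +8.700 → Σnom=-88.250; wc +0.090/-0.480 → slack +0.970/-1.341; half-tol=0.285, Σhalf²=0.362460
Nominal = -88.250. Worst-case = [-88.250 - 1.341, -88.250 + 0.970] = [-89.591, -87.280]. RSS = √0.362460 = 0.602.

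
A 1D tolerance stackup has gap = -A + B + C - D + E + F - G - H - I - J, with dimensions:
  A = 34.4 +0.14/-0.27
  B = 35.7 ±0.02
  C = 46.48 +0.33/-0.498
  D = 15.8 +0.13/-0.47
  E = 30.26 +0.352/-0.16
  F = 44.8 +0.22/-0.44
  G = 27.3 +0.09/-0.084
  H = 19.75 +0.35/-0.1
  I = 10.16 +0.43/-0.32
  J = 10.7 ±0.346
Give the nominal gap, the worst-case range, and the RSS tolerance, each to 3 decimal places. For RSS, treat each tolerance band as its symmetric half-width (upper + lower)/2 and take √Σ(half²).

Stack each dimension's contribution:
  -A: nom -34.400 → Σnom=-34.400; wc +0.270/-0.140 → slack +0.270/-0.140; half-tol=0.205, Σhalf²=0.042025
  +B: nom +35.700 → Σnom=1.300; wc +0.020/-0.020 → slack +0.290/-0.160; half-tol=0.020, Σhalf²=0.042425
  +C: nom +46.480 → Σnom=47.780; wc +0.330/-0.498 → slack +0.620/-0.658; half-tol=0.414, Σhalf²=0.213821
  -D: nom -15.800 → Σnom=31.980; wc +0.470/-0.130 → slack +1.090/-0.788; half-tol=0.300, Σhalf²=0.303821
  +E: nom +30.260 → Σnom=62.240; wc +0.352/-0.160 → slack +1.442/-0.948; half-tol=0.256, Σhalf²=0.369357
  +F: nom +44.800 → Σnom=107.040; wc +0.220/-0.440 → slack +1.662/-1.388; half-tol=0.330, Σhalf²=0.478257
  -G: nom -27.300 → Σnom=79.740; wc +0.084/-0.090 → slack +1.746/-1.478; half-tol=0.087, Σhalf²=0.485826
  -H: nom -19.750 → Σnom=59.990; wc +0.100/-0.350 → slack +1.846/-1.828; half-tol=0.225, Σhalf²=0.536451
  -I: nom -10.160 → Σnom=49.830; wc +0.320/-0.430 → slack +2.166/-2.258; half-tol=0.375, Σhalf²=0.677076
  -J: nom -10.700 → Σnom=39.130; wc +0.346/-0.346 → slack +2.512/-2.604; half-tol=0.346, Σhalf²=0.796792
Nominal = 39.130. Worst-case = [39.130 - 2.604, 39.130 + 2.512] = [36.526, 41.642]. RSS = √0.796792 = 0.893.

nominal=39.130 wc=[36.526,41.642] rss=0.893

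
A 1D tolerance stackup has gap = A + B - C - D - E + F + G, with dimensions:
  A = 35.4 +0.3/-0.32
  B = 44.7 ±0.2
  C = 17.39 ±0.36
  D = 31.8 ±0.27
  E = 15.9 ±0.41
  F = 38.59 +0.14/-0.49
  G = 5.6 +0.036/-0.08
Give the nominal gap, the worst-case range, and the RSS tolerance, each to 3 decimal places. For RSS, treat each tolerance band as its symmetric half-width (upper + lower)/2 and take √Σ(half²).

nominal=59.200 wc=[57.070,60.916] rss=0.781

Stack each dimension's contribution:
  +A: nom +35.400 → Σnom=35.400; wc +0.300/-0.320 → slack +0.300/-0.320; half-tol=0.310, Σhalf²=0.096100
  +B: nom +44.700 → Σnom=80.100; wc +0.200/-0.200 → slack +0.500/-0.520; half-tol=0.200, Σhalf²=0.136100
  -C: nom -17.390 → Σnom=62.710; wc +0.360/-0.360 → slack +0.860/-0.880; half-tol=0.360, Σhalf²=0.265700
  -D: nom -31.800 → Σnom=30.910; wc +0.270/-0.270 → slack +1.130/-1.150; half-tol=0.270, Σhalf²=0.338600
  -E: nom -15.900 → Σnom=15.010; wc +0.410/-0.410 → slack +1.540/-1.560; half-tol=0.410, Σhalf²=0.506700
  +F: nom +38.590 → Σnom=53.600; wc +0.140/-0.490 → slack +1.680/-2.050; half-tol=0.315, Σhalf²=0.605925
  +G: nom +5.600 → Σnom=59.200; wc +0.036/-0.080 → slack +1.716/-2.130; half-tol=0.058, Σhalf²=0.609289
Nominal = 59.200. Worst-case = [59.200 - 2.130, 59.200 + 1.716] = [57.070, 60.916]. RSS = √0.609289 = 0.781.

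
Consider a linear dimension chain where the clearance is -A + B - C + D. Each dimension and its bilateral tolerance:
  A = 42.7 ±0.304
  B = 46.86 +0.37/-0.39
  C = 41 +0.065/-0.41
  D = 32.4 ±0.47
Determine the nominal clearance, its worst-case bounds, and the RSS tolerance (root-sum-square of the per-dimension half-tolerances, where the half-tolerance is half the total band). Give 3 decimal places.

nominal=-4.440 wc=[-5.669,-2.886] rss=0.717

Stack each dimension's contribution:
  -A: nom -42.700 → Σnom=-42.700; wc +0.304/-0.304 → slack +0.304/-0.304; half-tol=0.304, Σhalf²=0.092416
  +B: nom +46.860 → Σnom=4.160; wc +0.370/-0.390 → slack +0.674/-0.694; half-tol=0.380, Σhalf²=0.236816
  -C: nom -41.000 → Σnom=-36.840; wc +0.410/-0.065 → slack +1.084/-0.759; half-tol=0.237, Σhalf²=0.293222
  +D: nom +32.400 → Σnom=-4.440; wc +0.470/-0.470 → slack +1.554/-1.229; half-tol=0.470, Σhalf²=0.514122
Nominal = -4.440. Worst-case = [-4.440 - 1.229, -4.440 + 1.554] = [-5.669, -2.886]. RSS = √0.514122 = 0.717.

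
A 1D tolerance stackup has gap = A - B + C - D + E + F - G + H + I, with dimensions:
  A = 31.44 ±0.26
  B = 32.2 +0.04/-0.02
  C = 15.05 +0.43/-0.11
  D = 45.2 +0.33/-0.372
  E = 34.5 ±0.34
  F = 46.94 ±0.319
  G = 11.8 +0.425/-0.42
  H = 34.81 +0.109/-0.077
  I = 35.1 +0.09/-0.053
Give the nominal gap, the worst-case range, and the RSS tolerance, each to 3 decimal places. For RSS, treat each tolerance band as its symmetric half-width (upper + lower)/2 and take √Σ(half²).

nominal=108.640 wc=[106.686,111.000] rss=0.821

Stack each dimension's contribution:
  +A: nom +31.440 → Σnom=31.440; wc +0.260/-0.260 → slack +0.260/-0.260; half-tol=0.260, Σhalf²=0.067600
  -B: nom -32.200 → Σnom=-0.760; wc +0.020/-0.040 → slack +0.280/-0.300; half-tol=0.030, Σhalf²=0.068500
  +C: nom +15.050 → Σnom=14.290; wc +0.430/-0.110 → slack +0.710/-0.410; half-tol=0.270, Σhalf²=0.141400
  -D: nom -45.200 → Σnom=-30.910; wc +0.372/-0.330 → slack +1.082/-0.740; half-tol=0.351, Σhalf²=0.264601
  +E: nom +34.500 → Σnom=3.590; wc +0.340/-0.340 → slack +1.422/-1.080; half-tol=0.340, Σhalf²=0.380201
  +F: nom +46.940 → Σnom=50.530; wc +0.319/-0.319 → slack +1.741/-1.399; half-tol=0.319, Σhalf²=0.481962
  -G: nom -11.800 → Σnom=38.730; wc +0.420/-0.425 → slack +2.161/-1.824; half-tol=0.422, Σhalf²=0.660468
  +H: nom +34.810 → Σnom=73.540; wc +0.109/-0.077 → slack +2.270/-1.901; half-tol=0.093, Σhalf²=0.669117
  +I: nom +35.100 → Σnom=108.640; wc +0.090/-0.053 → slack +2.360/-1.954; half-tol=0.071, Σhalf²=0.674230
Nominal = 108.640. Worst-case = [108.640 - 1.954, 108.640 + 2.360] = [106.686, 111.000]. RSS = √0.674230 = 0.821.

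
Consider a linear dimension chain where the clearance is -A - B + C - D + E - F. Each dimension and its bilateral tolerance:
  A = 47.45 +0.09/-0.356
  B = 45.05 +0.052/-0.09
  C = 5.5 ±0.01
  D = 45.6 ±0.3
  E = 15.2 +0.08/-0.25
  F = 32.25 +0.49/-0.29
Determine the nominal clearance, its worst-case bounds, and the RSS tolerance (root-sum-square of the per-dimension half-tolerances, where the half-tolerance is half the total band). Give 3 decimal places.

Stack each dimension's contribution:
  -A: nom -47.450 → Σnom=-47.450; wc +0.356/-0.090 → slack +0.356/-0.090; half-tol=0.223, Σhalf²=0.049729
  -B: nom -45.050 → Σnom=-92.500; wc +0.090/-0.052 → slack +0.446/-0.142; half-tol=0.071, Σhalf²=0.054770
  +C: nom +5.500 → Σnom=-87.000; wc +0.010/-0.010 → slack +0.456/-0.152; half-tol=0.010, Σhalf²=0.054870
  -D: nom -45.600 → Σnom=-132.600; wc +0.300/-0.300 → slack +0.756/-0.452; half-tol=0.300, Σhalf²=0.144870
  +E: nom +15.200 → Σnom=-117.400; wc +0.080/-0.250 → slack +0.836/-0.702; half-tol=0.165, Σhalf²=0.172095
  -F: nom -32.250 → Σnom=-149.650; wc +0.290/-0.490 → slack +1.126/-1.192; half-tol=0.390, Σhalf²=0.324195
Nominal = -149.650. Worst-case = [-149.650 - 1.192, -149.650 + 1.126] = [-150.842, -148.524]. RSS = √0.324195 = 0.569.

nominal=-149.650 wc=[-150.842,-148.524] rss=0.569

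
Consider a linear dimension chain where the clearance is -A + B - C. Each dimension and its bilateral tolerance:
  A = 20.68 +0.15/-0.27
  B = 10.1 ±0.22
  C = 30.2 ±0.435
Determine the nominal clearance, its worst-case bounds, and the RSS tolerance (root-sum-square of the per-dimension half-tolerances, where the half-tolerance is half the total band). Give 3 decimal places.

nominal=-40.780 wc=[-41.585,-39.855] rss=0.531

Stack each dimension's contribution:
  -A: nom -20.680 → Σnom=-20.680; wc +0.270/-0.150 → slack +0.270/-0.150; half-tol=0.210, Σhalf²=0.044100
  +B: nom +10.100 → Σnom=-10.580; wc +0.220/-0.220 → slack +0.490/-0.370; half-tol=0.220, Σhalf²=0.092500
  -C: nom -30.200 → Σnom=-40.780; wc +0.435/-0.435 → slack +0.925/-0.805; half-tol=0.435, Σhalf²=0.281725
Nominal = -40.780. Worst-case = [-40.780 - 0.805, -40.780 + 0.925] = [-41.585, -39.855]. RSS = √0.281725 = 0.531.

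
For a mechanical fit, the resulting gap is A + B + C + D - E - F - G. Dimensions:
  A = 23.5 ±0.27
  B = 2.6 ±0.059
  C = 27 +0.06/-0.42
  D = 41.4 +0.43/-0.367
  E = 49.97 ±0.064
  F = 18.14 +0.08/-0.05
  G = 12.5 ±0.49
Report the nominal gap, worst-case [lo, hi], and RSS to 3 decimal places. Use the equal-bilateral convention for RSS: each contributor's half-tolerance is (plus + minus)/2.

nominal=13.890 wc=[12.140,15.313] rss=0.736

Stack each dimension's contribution:
  +A: nom +23.500 → Σnom=23.500; wc +0.270/-0.270 → slack +0.270/-0.270; half-tol=0.270, Σhalf²=0.072900
  +B: nom +2.600 → Σnom=26.100; wc +0.059/-0.059 → slack +0.329/-0.329; half-tol=0.059, Σhalf²=0.076381
  +C: nom +27.000 → Σnom=53.100; wc +0.060/-0.420 → slack +0.389/-0.749; half-tol=0.240, Σhalf²=0.133981
  +D: nom +41.400 → Σnom=94.500; wc +0.430/-0.367 → slack +0.819/-1.116; half-tol=0.398, Σhalf²=0.292783
  -E: nom -49.970 → Σnom=44.530; wc +0.064/-0.064 → slack +0.883/-1.180; half-tol=0.064, Σhalf²=0.296879
  -F: nom -18.140 → Σnom=26.390; wc +0.050/-0.080 → slack +0.933/-1.260; half-tol=0.065, Σhalf²=0.301104
  -G: nom -12.500 → Σnom=13.890; wc +0.490/-0.490 → slack +1.423/-1.750; half-tol=0.490, Σhalf²=0.541204
Nominal = 13.890. Worst-case = [13.890 - 1.750, 13.890 + 1.423] = [12.140, 15.313]. RSS = √0.541204 = 0.736.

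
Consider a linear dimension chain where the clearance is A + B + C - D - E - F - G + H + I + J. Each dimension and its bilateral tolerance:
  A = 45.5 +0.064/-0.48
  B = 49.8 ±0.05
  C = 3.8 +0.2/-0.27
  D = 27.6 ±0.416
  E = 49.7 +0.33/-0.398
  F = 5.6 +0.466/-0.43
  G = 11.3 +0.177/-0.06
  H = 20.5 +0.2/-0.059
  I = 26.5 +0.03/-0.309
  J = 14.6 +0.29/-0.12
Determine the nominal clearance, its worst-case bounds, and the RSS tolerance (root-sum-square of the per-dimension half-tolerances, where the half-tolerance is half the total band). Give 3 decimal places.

nominal=66.500 wc=[63.823,68.638] rss=0.860

Stack each dimension's contribution:
  +A: nom +45.500 → Σnom=45.500; wc +0.064/-0.480 → slack +0.064/-0.480; half-tol=0.272, Σhalf²=0.073984
  +B: nom +49.800 → Σnom=95.300; wc +0.050/-0.050 → slack +0.114/-0.530; half-tol=0.050, Σhalf²=0.076484
  +C: nom +3.800 → Σnom=99.100; wc +0.200/-0.270 → slack +0.314/-0.800; half-tol=0.235, Σhalf²=0.131709
  -D: nom -27.600 → Σnom=71.500; wc +0.416/-0.416 → slack +0.730/-1.216; half-tol=0.416, Σhalf²=0.304765
  -E: nom -49.700 → Σnom=21.800; wc +0.398/-0.330 → slack +1.128/-1.546; half-tol=0.364, Σhalf²=0.437261
  -F: nom -5.600 → Σnom=16.200; wc +0.430/-0.466 → slack +1.558/-2.012; half-tol=0.448, Σhalf²=0.637965
  -G: nom -11.300 → Σnom=4.900; wc +0.060/-0.177 → slack +1.618/-2.189; half-tol=0.118, Σhalf²=0.652007
  +H: nom +20.500 → Σnom=25.400; wc +0.200/-0.059 → slack +1.818/-2.248; half-tol=0.130, Σhalf²=0.668778
  +I: nom +26.500 → Σnom=51.900; wc +0.030/-0.309 → slack +1.848/-2.557; half-tol=0.169, Σhalf²=0.697508
  +J: nom +14.600 → Σnom=66.500; wc +0.290/-0.120 → slack +2.138/-2.677; half-tol=0.205, Σhalf²=0.739533
Nominal = 66.500. Worst-case = [66.500 - 2.677, 66.500 + 2.138] = [63.823, 68.638]. RSS = √0.739533 = 0.860.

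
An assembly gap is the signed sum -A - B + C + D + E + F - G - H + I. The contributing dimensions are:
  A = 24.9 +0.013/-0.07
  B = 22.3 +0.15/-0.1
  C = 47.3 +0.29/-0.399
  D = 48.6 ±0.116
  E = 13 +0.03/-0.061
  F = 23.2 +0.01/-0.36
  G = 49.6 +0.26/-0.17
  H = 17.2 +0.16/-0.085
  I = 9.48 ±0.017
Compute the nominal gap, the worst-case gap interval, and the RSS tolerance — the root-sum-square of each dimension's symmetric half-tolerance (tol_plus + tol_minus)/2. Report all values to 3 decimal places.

nominal=27.580 wc=[26.044,28.468] rss=0.497

Stack each dimension's contribution:
  -A: nom -24.900 → Σnom=-24.900; wc +0.070/-0.013 → slack +0.070/-0.013; half-tol=0.042, Σhalf²=0.001722
  -B: nom -22.300 → Σnom=-47.200; wc +0.100/-0.150 → slack +0.170/-0.163; half-tol=0.125, Σhalf²=0.017347
  +C: nom +47.300 → Σnom=0.100; wc +0.290/-0.399 → slack +0.460/-0.562; half-tol=0.345, Σhalf²=0.136028
  +D: nom +48.600 → Σnom=48.700; wc +0.116/-0.116 → slack +0.576/-0.678; half-tol=0.116, Σhalf²=0.149484
  +E: nom +13.000 → Σnom=61.700; wc +0.030/-0.061 → slack +0.606/-0.739; half-tol=0.045, Σhalf²=0.151554
  +F: nom +23.200 → Σnom=84.900; wc +0.010/-0.360 → slack +0.616/-1.099; half-tol=0.185, Σhalf²=0.185779
  -G: nom -49.600 → Σnom=35.300; wc +0.170/-0.260 → slack +0.786/-1.359; half-tol=0.215, Σhalf²=0.232004
  -H: nom -17.200 → Σnom=18.100; wc +0.085/-0.160 → slack +0.871/-1.519; half-tol=0.122, Σhalf²=0.247010
  +I: nom +9.480 → Σnom=27.580; wc +0.017/-0.017 → slack +0.888/-1.536; half-tol=0.017, Σhalf²=0.247299
Nominal = 27.580. Worst-case = [27.580 - 1.536, 27.580 + 0.888] = [26.044, 28.468]. RSS = √0.247299 = 0.497.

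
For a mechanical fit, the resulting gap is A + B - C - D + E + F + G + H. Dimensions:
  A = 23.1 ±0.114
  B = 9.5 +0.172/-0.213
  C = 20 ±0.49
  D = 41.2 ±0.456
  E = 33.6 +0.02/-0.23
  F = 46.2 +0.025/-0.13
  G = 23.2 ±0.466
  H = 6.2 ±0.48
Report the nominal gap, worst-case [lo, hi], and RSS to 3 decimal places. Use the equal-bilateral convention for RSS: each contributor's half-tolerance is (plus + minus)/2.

nominal=80.600 wc=[78.021,82.823] rss=0.984

Stack each dimension's contribution:
  +A: nom +23.100 → Σnom=23.100; wc +0.114/-0.114 → slack +0.114/-0.114; half-tol=0.114, Σhalf²=0.012996
  +B: nom +9.500 → Σnom=32.600; wc +0.172/-0.213 → slack +0.286/-0.327; half-tol=0.193, Σhalf²=0.050052
  -C: nom -20.000 → Σnom=12.600; wc +0.490/-0.490 → slack +0.776/-0.817; half-tol=0.490, Σhalf²=0.290152
  -D: nom -41.200 → Σnom=-28.600; wc +0.456/-0.456 → slack +1.232/-1.273; half-tol=0.456, Σhalf²=0.498088
  +E: nom +33.600 → Σnom=5.000; wc +0.020/-0.230 → slack +1.252/-1.503; half-tol=0.125, Σhalf²=0.513713
  +F: nom +46.200 → Σnom=51.200; wc +0.025/-0.130 → slack +1.277/-1.633; half-tol=0.077, Σhalf²=0.519720
  +G: nom +23.200 → Σnom=74.400; wc +0.466/-0.466 → slack +1.743/-2.099; half-tol=0.466, Σhalf²=0.736876
  +H: nom +6.200 → Σnom=80.600; wc +0.480/-0.480 → slack +2.223/-2.579; half-tol=0.480, Σhalf²=0.967275
Nominal = 80.600. Worst-case = [80.600 - 2.579, 80.600 + 2.223] = [78.021, 82.823]. RSS = √0.967275 = 0.984.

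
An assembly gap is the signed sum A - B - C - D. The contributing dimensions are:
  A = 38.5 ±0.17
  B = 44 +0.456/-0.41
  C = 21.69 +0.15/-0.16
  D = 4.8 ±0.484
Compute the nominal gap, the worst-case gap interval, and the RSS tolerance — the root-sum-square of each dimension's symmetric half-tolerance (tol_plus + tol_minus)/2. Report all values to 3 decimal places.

Stack each dimension's contribution:
  +A: nom +38.500 → Σnom=38.500; wc +0.170/-0.170 → slack +0.170/-0.170; half-tol=0.170, Σhalf²=0.028900
  -B: nom -44.000 → Σnom=-5.500; wc +0.410/-0.456 → slack +0.580/-0.626; half-tol=0.433, Σhalf²=0.216389
  -C: nom -21.690 → Σnom=-27.190; wc +0.160/-0.150 → slack +0.740/-0.776; half-tol=0.155, Σhalf²=0.240414
  -D: nom -4.800 → Σnom=-31.990; wc +0.484/-0.484 → slack +1.224/-1.260; half-tol=0.484, Σhalf²=0.474670
Nominal = -31.990. Worst-case = [-31.990 - 1.260, -31.990 + 1.224] = [-33.250, -30.766]. RSS = √0.474670 = 0.689.

nominal=-31.990 wc=[-33.250,-30.766] rss=0.689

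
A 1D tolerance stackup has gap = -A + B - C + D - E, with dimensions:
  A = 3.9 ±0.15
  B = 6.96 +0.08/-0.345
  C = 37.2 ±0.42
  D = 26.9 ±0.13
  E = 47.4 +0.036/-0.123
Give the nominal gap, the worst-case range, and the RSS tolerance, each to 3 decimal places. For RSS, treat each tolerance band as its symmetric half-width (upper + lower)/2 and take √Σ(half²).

Stack each dimension's contribution:
  -A: nom -3.900 → Σnom=-3.900; wc +0.150/-0.150 → slack +0.150/-0.150; half-tol=0.150, Σhalf²=0.022500
  +B: nom +6.960 → Σnom=3.060; wc +0.080/-0.345 → slack +0.230/-0.495; half-tol=0.212, Σhalf²=0.067656
  -C: nom -37.200 → Σnom=-34.140; wc +0.420/-0.420 → slack +0.650/-0.915; half-tol=0.420, Σhalf²=0.244056
  +D: nom +26.900 → Σnom=-7.240; wc +0.130/-0.130 → slack +0.780/-1.045; half-tol=0.130, Σhalf²=0.260956
  -E: nom -47.400 → Σnom=-54.640; wc +0.123/-0.036 → slack +0.903/-1.081; half-tol=0.080, Σhalf²=0.267277
Nominal = -54.640. Worst-case = [-54.640 - 1.081, -54.640 + 0.903] = [-55.721, -53.737]. RSS = √0.267277 = 0.517.

nominal=-54.640 wc=[-55.721,-53.737] rss=0.517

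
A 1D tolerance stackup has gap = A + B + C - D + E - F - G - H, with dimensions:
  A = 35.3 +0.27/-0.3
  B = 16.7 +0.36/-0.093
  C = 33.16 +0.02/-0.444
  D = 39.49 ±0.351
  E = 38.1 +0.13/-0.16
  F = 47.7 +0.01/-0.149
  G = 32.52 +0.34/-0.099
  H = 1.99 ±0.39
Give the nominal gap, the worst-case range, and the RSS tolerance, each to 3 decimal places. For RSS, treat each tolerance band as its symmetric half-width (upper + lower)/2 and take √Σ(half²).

Stack each dimension's contribution:
  +A: nom +35.300 → Σnom=35.300; wc +0.270/-0.300 → slack +0.270/-0.300; half-tol=0.285, Σhalf²=0.081225
  +B: nom +16.700 → Σnom=52.000; wc +0.360/-0.093 → slack +0.630/-0.393; half-tol=0.226, Σhalf²=0.132527
  +C: nom +33.160 → Σnom=85.160; wc +0.020/-0.444 → slack +0.650/-0.837; half-tol=0.232, Σhalf²=0.186351
  -D: nom -39.490 → Σnom=45.670; wc +0.351/-0.351 → slack +1.001/-1.188; half-tol=0.351, Σhalf²=0.309552
  +E: nom +38.100 → Σnom=83.770; wc +0.130/-0.160 → slack +1.131/-1.348; half-tol=0.145, Σhalf²=0.330577
  -F: nom -47.700 → Σnom=36.070; wc +0.149/-0.010 → slack +1.280/-1.358; half-tol=0.080, Σhalf²=0.336898
  -G: nom -32.520 → Σnom=3.550; wc +0.099/-0.340 → slack +1.379/-1.698; half-tol=0.220, Σhalf²=0.385078
  -H: nom -1.990 → Σnom=1.560; wc +0.390/-0.390 → slack +1.769/-2.088; half-tol=0.390, Σhalf²=0.537178
Nominal = 1.560. Worst-case = [1.560 - 2.088, 1.560 + 1.769] = [-0.528, 3.329]. RSS = √0.537178 = 0.733.

nominal=1.560 wc=[-0.528,3.329] rss=0.733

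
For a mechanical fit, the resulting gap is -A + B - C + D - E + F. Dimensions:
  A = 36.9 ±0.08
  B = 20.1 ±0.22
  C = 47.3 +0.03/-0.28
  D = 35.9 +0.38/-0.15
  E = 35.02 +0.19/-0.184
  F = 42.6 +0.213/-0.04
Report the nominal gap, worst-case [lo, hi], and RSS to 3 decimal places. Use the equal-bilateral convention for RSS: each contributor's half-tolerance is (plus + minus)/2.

Stack each dimension's contribution:
  -A: nom -36.900 → Σnom=-36.900; wc +0.080/-0.080 → slack +0.080/-0.080; half-tol=0.080, Σhalf²=0.006400
  +B: nom +20.100 → Σnom=-16.800; wc +0.220/-0.220 → slack +0.300/-0.300; half-tol=0.220, Σhalf²=0.054800
  -C: nom -47.300 → Σnom=-64.100; wc +0.280/-0.030 → slack +0.580/-0.330; half-tol=0.155, Σhalf²=0.078825
  +D: nom +35.900 → Σnom=-28.200; wc +0.380/-0.150 → slack +0.960/-0.480; half-tol=0.265, Σhalf²=0.149050
  -E: nom -35.020 → Σnom=-63.220; wc +0.184/-0.190 → slack +1.144/-0.670; half-tol=0.187, Σhalf²=0.184019
  +F: nom +42.600 → Σnom=-20.620; wc +0.213/-0.040 → slack +1.357/-0.710; half-tol=0.127, Σhalf²=0.200021
Nominal = -20.620. Worst-case = [-20.620 - 0.710, -20.620 + 1.357] = [-21.330, -19.263]. RSS = √0.200021 = 0.447.

nominal=-20.620 wc=[-21.330,-19.263] rss=0.447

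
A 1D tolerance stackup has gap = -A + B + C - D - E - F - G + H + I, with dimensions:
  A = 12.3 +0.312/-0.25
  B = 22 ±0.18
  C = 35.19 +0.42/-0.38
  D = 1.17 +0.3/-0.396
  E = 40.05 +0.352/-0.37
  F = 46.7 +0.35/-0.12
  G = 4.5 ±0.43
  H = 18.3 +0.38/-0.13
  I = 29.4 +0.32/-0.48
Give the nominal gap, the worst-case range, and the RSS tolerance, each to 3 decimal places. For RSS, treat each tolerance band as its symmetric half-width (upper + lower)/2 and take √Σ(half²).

nominal=0.170 wc=[-2.744,3.036] rss=0.994

Stack each dimension's contribution:
  -A: nom -12.300 → Σnom=-12.300; wc +0.250/-0.312 → slack +0.250/-0.312; half-tol=0.281, Σhalf²=0.078961
  +B: nom +22.000 → Σnom=9.700; wc +0.180/-0.180 → slack +0.430/-0.492; half-tol=0.180, Σhalf²=0.111361
  +C: nom +35.190 → Σnom=44.890; wc +0.420/-0.380 → slack +0.850/-0.872; half-tol=0.400, Σhalf²=0.271361
  -D: nom -1.170 → Σnom=43.720; wc +0.396/-0.300 → slack +1.246/-1.172; half-tol=0.348, Σhalf²=0.392465
  -E: nom -40.050 → Σnom=3.670; wc +0.370/-0.352 → slack +1.616/-1.524; half-tol=0.361, Σhalf²=0.522786
  -F: nom -46.700 → Σnom=-43.030; wc +0.120/-0.350 → slack +1.736/-1.874; half-tol=0.235, Σhalf²=0.578011
  -G: nom -4.500 → Σnom=-47.530; wc +0.430/-0.430 → slack +2.166/-2.304; half-tol=0.430, Σhalf²=0.762911
  +H: nom +18.300 → Σnom=-29.230; wc +0.380/-0.130 → slack +2.546/-2.434; half-tol=0.255, Σhalf²=0.827936
  +I: nom +29.400 → Σnom=0.170; wc +0.320/-0.480 → slack +2.866/-2.914; half-tol=0.400, Σhalf²=0.987936
Nominal = 0.170. Worst-case = [0.170 - 2.914, 0.170 + 2.866] = [-2.744, 3.036]. RSS = √0.987936 = 0.994.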